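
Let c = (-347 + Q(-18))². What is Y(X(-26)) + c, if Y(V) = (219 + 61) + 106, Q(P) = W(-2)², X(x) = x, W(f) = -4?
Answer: 109947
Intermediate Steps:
Q(P) = 16 (Q(P) = (-4)² = 16)
Y(V) = 386 (Y(V) = 280 + 106 = 386)
c = 109561 (c = (-347 + 16)² = (-331)² = 109561)
Y(X(-26)) + c = 386 + 109561 = 109947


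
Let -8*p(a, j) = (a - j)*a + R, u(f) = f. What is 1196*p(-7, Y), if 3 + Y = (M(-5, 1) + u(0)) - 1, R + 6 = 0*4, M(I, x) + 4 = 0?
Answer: 3887/2 ≈ 1943.5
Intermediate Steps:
M(I, x) = -4 (M(I, x) = -4 + 0 = -4)
R = -6 (R = -6 + 0*4 = -6 + 0 = -6)
Y = -8 (Y = -3 + ((-4 + 0) - 1) = -3 + (-4 - 1) = -3 - 5 = -8)
p(a, j) = 3/4 - a*(a - j)/8 (p(a, j) = -((a - j)*a - 6)/8 = -(a*(a - j) - 6)/8 = -(-6 + a*(a - j))/8 = 3/4 - a*(a - j)/8)
1196*p(-7, Y) = 1196*(3/4 - 1/8*(-7)**2 + (1/8)*(-7)*(-8)) = 1196*(3/4 - 1/8*49 + 7) = 1196*(3/4 - 49/8 + 7) = 1196*(13/8) = 3887/2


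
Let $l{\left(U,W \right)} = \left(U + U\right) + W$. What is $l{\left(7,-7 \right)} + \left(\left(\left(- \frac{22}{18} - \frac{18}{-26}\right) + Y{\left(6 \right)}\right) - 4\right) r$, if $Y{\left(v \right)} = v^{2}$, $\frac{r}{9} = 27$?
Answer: $\frac{99505}{13} \approx 7654.2$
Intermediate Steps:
$r = 243$ ($r = 9 \cdot 27 = 243$)
$l{\left(U,W \right)} = W + 2 U$ ($l{\left(U,W \right)} = 2 U + W = W + 2 U$)
$l{\left(7,-7 \right)} + \left(\left(\left(- \frac{22}{18} - \frac{18}{-26}\right) + Y{\left(6 \right)}\right) - 4\right) r = \left(-7 + 2 \cdot 7\right) + \left(\left(\left(- \frac{22}{18} - \frac{18}{-26}\right) + 6^{2}\right) - 4\right) 243 = \left(-7 + 14\right) + \left(\left(\left(\left(-22\right) \frac{1}{18} - - \frac{9}{13}\right) + 36\right) - 4\right) 243 = 7 + \left(\left(\left(- \frac{11}{9} + \frac{9}{13}\right) + 36\right) - 4\right) 243 = 7 + \left(\left(- \frac{62}{117} + 36\right) - 4\right) 243 = 7 + \left(\frac{4150}{117} - 4\right) 243 = 7 + \frac{3682}{117} \cdot 243 = 7 + \frac{99414}{13} = \frac{99505}{13}$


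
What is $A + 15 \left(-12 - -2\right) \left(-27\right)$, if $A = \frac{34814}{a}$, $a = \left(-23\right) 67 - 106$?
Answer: $\frac{6635536}{1647} \approx 4028.9$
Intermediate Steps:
$a = -1647$ ($a = -1541 - 106 = -1647$)
$A = - \frac{34814}{1647}$ ($A = \frac{34814}{-1647} = 34814 \left(- \frac{1}{1647}\right) = - \frac{34814}{1647} \approx -21.138$)
$A + 15 \left(-12 - -2\right) \left(-27\right) = - \frac{34814}{1647} + 15 \left(-12 - -2\right) \left(-27\right) = - \frac{34814}{1647} + 15 \left(-12 + 2\right) \left(-27\right) = - \frac{34814}{1647} + 15 \left(-10\right) \left(-27\right) = - \frac{34814}{1647} - -4050 = - \frac{34814}{1647} + 4050 = \frac{6635536}{1647}$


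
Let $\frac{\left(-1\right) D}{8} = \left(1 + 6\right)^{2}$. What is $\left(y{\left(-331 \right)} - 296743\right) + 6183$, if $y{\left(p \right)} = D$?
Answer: $-290952$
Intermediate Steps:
$D = -392$ ($D = - 8 \left(1 + 6\right)^{2} = - 8 \cdot 7^{2} = \left(-8\right) 49 = -392$)
$y{\left(p \right)} = -392$
$\left(y{\left(-331 \right)} - 296743\right) + 6183 = \left(-392 - 296743\right) + 6183 = -297135 + 6183 = -290952$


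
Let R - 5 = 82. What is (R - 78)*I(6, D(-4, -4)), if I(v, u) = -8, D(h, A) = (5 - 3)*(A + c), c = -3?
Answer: -72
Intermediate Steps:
D(h, A) = -6 + 2*A (D(h, A) = (5 - 3)*(A - 3) = 2*(-3 + A) = -6 + 2*A)
R = 87 (R = 5 + 82 = 87)
(R - 78)*I(6, D(-4, -4)) = (87 - 78)*(-8) = 9*(-8) = -72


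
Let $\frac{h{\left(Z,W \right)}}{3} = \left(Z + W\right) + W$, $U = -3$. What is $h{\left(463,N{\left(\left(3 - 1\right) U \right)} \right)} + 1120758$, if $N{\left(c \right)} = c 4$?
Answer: $1122003$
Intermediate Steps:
$N{\left(c \right)} = 4 c$
$h{\left(Z,W \right)} = 3 Z + 6 W$ ($h{\left(Z,W \right)} = 3 \left(\left(Z + W\right) + W\right) = 3 \left(\left(W + Z\right) + W\right) = 3 \left(Z + 2 W\right) = 3 Z + 6 W$)
$h{\left(463,N{\left(\left(3 - 1\right) U \right)} \right)} + 1120758 = \left(3 \cdot 463 + 6 \cdot 4 \left(3 - 1\right) \left(-3\right)\right) + 1120758 = \left(1389 + 6 \cdot 4 \cdot 2 \left(-3\right)\right) + 1120758 = \left(1389 + 6 \cdot 4 \left(-6\right)\right) + 1120758 = \left(1389 + 6 \left(-24\right)\right) + 1120758 = \left(1389 - 144\right) + 1120758 = 1245 + 1120758 = 1122003$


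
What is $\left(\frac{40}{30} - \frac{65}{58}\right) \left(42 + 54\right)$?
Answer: $\frac{592}{29} \approx 20.414$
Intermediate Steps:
$\left(\frac{40}{30} - \frac{65}{58}\right) \left(42 + 54\right) = \left(40 \cdot \frac{1}{30} - \frac{65}{58}\right) 96 = \left(\frac{4}{3} - \frac{65}{58}\right) 96 = \frac{37}{174} \cdot 96 = \frac{592}{29}$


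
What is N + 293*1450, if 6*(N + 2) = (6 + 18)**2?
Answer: 424944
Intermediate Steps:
N = 94 (N = -2 + (6 + 18)**2/6 = -2 + (1/6)*24**2 = -2 + (1/6)*576 = -2 + 96 = 94)
N + 293*1450 = 94 + 293*1450 = 94 + 424850 = 424944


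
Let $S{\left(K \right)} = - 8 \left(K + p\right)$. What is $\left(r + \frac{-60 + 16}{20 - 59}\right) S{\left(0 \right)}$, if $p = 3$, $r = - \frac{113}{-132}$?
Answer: $- \frac{6810}{143} \approx -47.622$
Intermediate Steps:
$r = \frac{113}{132}$ ($r = \left(-113\right) \left(- \frac{1}{132}\right) = \frac{113}{132} \approx 0.85606$)
$S{\left(K \right)} = -24 - 8 K$ ($S{\left(K \right)} = - 8 \left(K + 3\right) = - 8 \left(3 + K\right) = -24 - 8 K$)
$\left(r + \frac{-60 + 16}{20 - 59}\right) S{\left(0 \right)} = \left(\frac{113}{132} + \frac{-60 + 16}{20 - 59}\right) \left(-24 - 0\right) = \left(\frac{113}{132} - \frac{44}{-39}\right) \left(-24 + 0\right) = \left(\frac{113}{132} - - \frac{44}{39}\right) \left(-24\right) = \left(\frac{113}{132} + \frac{44}{39}\right) \left(-24\right) = \frac{1135}{572} \left(-24\right) = - \frac{6810}{143}$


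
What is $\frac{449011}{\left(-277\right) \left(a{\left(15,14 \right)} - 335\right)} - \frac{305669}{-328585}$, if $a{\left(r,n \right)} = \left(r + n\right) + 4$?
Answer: $\frac{173108713961}{27487449590} \approx 6.2977$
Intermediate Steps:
$a{\left(r,n \right)} = 4 + n + r$ ($a{\left(r,n \right)} = \left(n + r\right) + 4 = 4 + n + r$)
$\frac{449011}{\left(-277\right) \left(a{\left(15,14 \right)} - 335\right)} - \frac{305669}{-328585} = \frac{449011}{\left(-277\right) \left(\left(4 + 14 + 15\right) - 335\right)} - \frac{305669}{-328585} = \frac{449011}{\left(-277\right) \left(33 - 335\right)} - - \frac{305669}{328585} = \frac{449011}{\left(-277\right) \left(-302\right)} + \frac{305669}{328585} = \frac{449011}{83654} + \frac{305669}{328585} = \frac{173108713961}{27487449590}$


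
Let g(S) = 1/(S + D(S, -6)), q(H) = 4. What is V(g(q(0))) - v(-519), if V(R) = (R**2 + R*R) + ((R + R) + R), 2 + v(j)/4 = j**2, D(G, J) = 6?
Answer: -26935892/25 ≈ -1.0774e+6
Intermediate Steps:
v(j) = -8 + 4*j**2
g(S) = 1/(6 + S) (g(S) = 1/(S + 6) = 1/(6 + S))
V(R) = 2*R**2 + 3*R (V(R) = (R**2 + R**2) + (2*R + R) = 2*R**2 + 3*R)
V(g(q(0))) - v(-519) = (3 + 2/(6 + 4))/(6 + 4) - (-8 + 4*(-519)**2) = (3 + 2/10)/10 - (-8 + 4*269361) = (3 + 2*(1/10))/10 - (-8 + 1077444) = (3 + 1/5)/10 - 1*1077436 = (1/10)*(16/5) - 1077436 = 8/25 - 1077436 = -26935892/25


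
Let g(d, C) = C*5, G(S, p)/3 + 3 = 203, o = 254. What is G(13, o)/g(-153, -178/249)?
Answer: -14940/89 ≈ -167.87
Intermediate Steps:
G(S, p) = 600 (G(S, p) = -9 + 3*203 = -9 + 609 = 600)
g(d, C) = 5*C
G(13, o)/g(-153, -178/249) = 600/((5*(-178/249))) = 600/(-890/249) = 600*(-249/890) = -14940/89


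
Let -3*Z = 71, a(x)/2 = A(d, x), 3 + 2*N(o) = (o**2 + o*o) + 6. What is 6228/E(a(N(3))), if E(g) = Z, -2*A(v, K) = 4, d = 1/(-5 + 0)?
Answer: -18684/71 ≈ -263.15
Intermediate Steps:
N(o) = 3/2 + o**2 (N(o) = -3/2 + ((o**2 + o*o) + 6)/2 = -3/2 + ((o**2 + o**2) + 6)/2 = -3/2 + (2*o**2 + 6)/2 = -3/2 + (6 + 2*o**2)/2 = -3/2 + (3 + o**2) = 3/2 + o**2)
d = -1/5 (d = 1/(-5) = -1/5 ≈ -0.20000)
A(v, K) = -2 (A(v, K) = -1/2*4 = -2)
a(x) = -4 (a(x) = 2*(-2) = -4)
Z = -71/3 (Z = -1/3*71 = -71/3 ≈ -23.667)
E(g) = -71/3
6228/E(a(N(3))) = 6228/(-71/3) = 6228*(-3/71) = -18684/71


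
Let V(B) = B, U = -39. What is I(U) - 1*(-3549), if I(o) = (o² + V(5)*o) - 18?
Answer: 4857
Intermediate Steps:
I(o) = -18 + o² + 5*o (I(o) = (o² + 5*o) - 18 = -18 + o² + 5*o)
I(U) - 1*(-3549) = (-18 + (-39)² + 5*(-39)) - 1*(-3549) = (-18 + 1521 - 195) + 3549 = 1308 + 3549 = 4857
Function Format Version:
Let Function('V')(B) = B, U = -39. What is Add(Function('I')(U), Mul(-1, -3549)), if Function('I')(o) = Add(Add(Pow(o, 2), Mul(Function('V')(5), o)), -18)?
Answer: 4857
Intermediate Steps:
Function('I')(o) = Add(-18, Pow(o, 2), Mul(5, o)) (Function('I')(o) = Add(Add(Pow(o, 2), Mul(5, o)), -18) = Add(-18, Pow(o, 2), Mul(5, o)))
Add(Function('I')(U), Mul(-1, -3549)) = Add(Add(-18, Pow(-39, 2), Mul(5, -39)), Mul(-1, -3549)) = Add(Add(-18, 1521, -195), 3549) = Add(1308, 3549) = 4857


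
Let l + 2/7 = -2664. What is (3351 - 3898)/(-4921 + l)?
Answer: 3829/53097 ≈ 0.072113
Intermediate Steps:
l = -18650/7 (l = -2/7 - 2664 = -18650/7 ≈ -2664.3)
(3351 - 3898)/(-4921 + l) = (3351 - 3898)/(-4921 - 18650/7) = -547/(-53097/7) = -547*(-7/53097) = 3829/53097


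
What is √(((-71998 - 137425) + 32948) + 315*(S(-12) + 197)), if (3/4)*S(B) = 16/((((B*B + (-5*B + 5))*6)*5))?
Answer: 2*I*√1249483301/209 ≈ 338.26*I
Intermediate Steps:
S(B) = 64/(3*(150 - 150*B + 30*B²)) (S(B) = 4*(16/((((B*B + (-5*B + 5))*6)*5)))/3 = 4*(16/((((B² + (5 - 5*B))*6)*5)))/3 = 4*(16/((((5 + B² - 5*B)*6)*5)))/3 = 4*(16/(((30 - 30*B + 6*B²)*5)))/3 = 4*(16/(150 - 150*B + 30*B²))/3 = 64/(3*(150 - 150*B + 30*B²)))
√(((-71998 - 137425) + 32948) + 315*(S(-12) + 197)) = √(((-71998 - 137425) + 32948) + 315*(32/(45*(5 + (-12)² - 5*(-12))) + 197)) = √((-209423 + 32948) + 315*(32/(45*(5 + 144 + 60)) + 197)) = √(-176475 + 315*((32/45)/209 + 197)) = √(-176475 + 315*((32/45)*(1/209) + 197)) = √(-176475 + 315*(32/9405 + 197)) = √(-176475 + 315*(1852817/9405)) = √(-176475 + 12969719/209) = √(-23913556/209) = 2*I*√1249483301/209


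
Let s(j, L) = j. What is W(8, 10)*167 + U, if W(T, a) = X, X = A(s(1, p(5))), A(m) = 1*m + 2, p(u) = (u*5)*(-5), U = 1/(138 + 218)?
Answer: 178357/356 ≈ 501.00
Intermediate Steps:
U = 1/356 ≈ 0.0028090
p(u) = -25*u (p(u) = (5*u)*(-5) = -25*u)
A(m) = 2 + m (A(m) = m + 2 = 2 + m)
X = 3 (X = 2 + 1 = 3)
W(T, a) = 3
W(8, 10)*167 + U = 3*167 + 1/356 = 501 + 1/356 = 178357/356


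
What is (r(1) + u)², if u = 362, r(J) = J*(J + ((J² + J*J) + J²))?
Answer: 133956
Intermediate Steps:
r(J) = J*(J + 3*J²) (r(J) = J*(J + ((J² + J²) + J²)) = J*(J + (2*J² + J²)) = J*(J + 3*J²))
(r(1) + u)² = (1²*(1 + 3*1) + 362)² = (1*(1 + 3) + 362)² = (1*4 + 362)² = (4 + 362)² = 366² = 133956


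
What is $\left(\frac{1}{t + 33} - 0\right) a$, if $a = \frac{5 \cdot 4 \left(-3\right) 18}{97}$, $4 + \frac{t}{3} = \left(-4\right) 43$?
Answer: $\frac{24}{1067} \approx 0.022493$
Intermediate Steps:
$t = -528$ ($t = -12 + 3 \left(\left(-4\right) 43\right) = -12 + 3 \left(-172\right) = -12 - 516 = -528$)
$a = - \frac{1080}{97}$ ($a = 20 \left(-3\right) 18 \cdot \frac{1}{97} = \left(-60\right) 18 \cdot \frac{1}{97} = \left(-1080\right) \frac{1}{97} = - \frac{1080}{97} \approx -11.134$)
$\left(\frac{1}{t + 33} - 0\right) a = \left(\frac{1}{-528 + 33} - 0\right) \left(- \frac{1080}{97}\right) = \left(\frac{1}{-495} + 0\right) \left(- \frac{1080}{97}\right) = \left(- \frac{1}{495} + 0\right) \left(- \frac{1080}{97}\right) = \left(- \frac{1}{495}\right) \left(- \frac{1080}{97}\right) = \frac{24}{1067}$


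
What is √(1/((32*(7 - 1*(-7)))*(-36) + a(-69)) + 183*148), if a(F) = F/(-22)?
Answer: 7*√69559137283578/354747 ≈ 164.57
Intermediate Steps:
a(F) = -F/22 (a(F) = F*(-1/22) = -F/22)
√(1/((32*(7 - 1*(-7)))*(-36) + a(-69)) + 183*148) = √(1/((32*(7 - 1*(-7)))*(-36) - 1/22*(-69)) + 183*148) = √(1/((32*(7 + 7))*(-36) + 69/22) + 27084) = √(1/((32*14)*(-36) + 69/22) + 27084) = √(1/(448*(-36) + 69/22) + 27084) = √(1/(-16128 + 69/22) + 27084) = √(1/(-354747/22) + 27084) = √(-22/354747 + 27084) = √(9607967726/354747) = 7*√69559137283578/354747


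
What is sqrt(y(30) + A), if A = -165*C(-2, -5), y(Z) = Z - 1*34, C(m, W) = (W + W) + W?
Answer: sqrt(2471) ≈ 49.709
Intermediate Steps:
C(m, W) = 3*W (C(m, W) = 2*W + W = 3*W)
y(Z) = -34 + Z (y(Z) = Z - 34 = -34 + Z)
A = 2475 (A = -495*(-5) = -165*(-15) = 2475)
sqrt(y(30) + A) = sqrt((-34 + 30) + 2475) = sqrt(-4 + 2475) = sqrt(2471)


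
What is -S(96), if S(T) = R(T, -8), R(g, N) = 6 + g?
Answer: -102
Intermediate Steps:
S(T) = 6 + T
-S(96) = -(6 + 96) = -1*102 = -102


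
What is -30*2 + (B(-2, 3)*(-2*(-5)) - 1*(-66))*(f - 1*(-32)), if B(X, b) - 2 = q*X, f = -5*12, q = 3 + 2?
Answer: 332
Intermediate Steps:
q = 5
f = -60
B(X, b) = 2 + 5*X
-30*2 + (B(-2, 3)*(-2*(-5)) - 1*(-66))*(f - 1*(-32)) = -30*2 + ((2 + 5*(-2))*(-2*(-5)) - 1*(-66))*(-60 - 1*(-32)) = -60 + ((2 - 10)*10 + 66)*(-60 + 32) = -60 + (-8*10 + 66)*(-28) = -60 + (-80 + 66)*(-28) = -60 - 14*(-28) = -60 + 392 = 332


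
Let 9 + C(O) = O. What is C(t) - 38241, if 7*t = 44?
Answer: -267706/7 ≈ -38244.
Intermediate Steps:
t = 44/7 (t = (⅐)*44 = 44/7 ≈ 6.2857)
C(O) = -9 + O
C(t) - 38241 = (-9 + 44/7) - 38241 = -19/7 - 38241 = -267706/7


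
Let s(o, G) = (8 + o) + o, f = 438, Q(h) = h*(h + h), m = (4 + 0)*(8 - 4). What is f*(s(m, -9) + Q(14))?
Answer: 189216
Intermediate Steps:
m = 16 (m = 4*4 = 16)
Q(h) = 2*h² (Q(h) = h*(2*h) = 2*h²)
s(o, G) = 8 + 2*o
f*(s(m, -9) + Q(14)) = 438*((8 + 2*16) + 2*14²) = 438*((8 + 32) + 2*196) = 438*(40 + 392) = 438*432 = 189216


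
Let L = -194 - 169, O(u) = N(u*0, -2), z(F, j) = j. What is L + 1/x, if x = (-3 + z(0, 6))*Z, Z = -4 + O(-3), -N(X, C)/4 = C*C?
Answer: -21781/60 ≈ -363.02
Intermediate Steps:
N(X, C) = -4*C**2 (N(X, C) = -4*C*C = -4*C**2)
O(u) = -16 (O(u) = -4*(-2)**2 = -4*4 = -16)
Z = -20 (Z = -4 - 16 = -20)
x = -60 (x = (-3 + 6)*(-20) = 3*(-20) = -60)
L = -363
L + 1/x = -363 + 1/(-60) = -363 - 1/60 = -21781/60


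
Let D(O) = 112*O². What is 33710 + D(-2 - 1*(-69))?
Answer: 536478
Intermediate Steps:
33710 + D(-2 - 1*(-69)) = 33710 + 112*(-2 - 1*(-69))² = 33710 + 112*(-2 + 69)² = 33710 + 112*67² = 33710 + 112*4489 = 33710 + 502768 = 536478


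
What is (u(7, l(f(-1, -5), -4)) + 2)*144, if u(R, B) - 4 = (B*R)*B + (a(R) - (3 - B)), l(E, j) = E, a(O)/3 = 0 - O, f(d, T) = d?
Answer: -1728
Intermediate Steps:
a(O) = -3*O (a(O) = 3*(0 - O) = 3*(-O) = -3*O)
u(R, B) = 1 + B - 3*R + R*B**2 (u(R, B) = 4 + ((B*R)*B + (-3*R - (3 - B))) = 4 + (R*B**2 + (-3*R + (-3 + B))) = 4 + (R*B**2 + (-3 + B - 3*R)) = 4 + (-3 + B - 3*R + R*B**2) = 1 + B - 3*R + R*B**2)
(u(7, l(f(-1, -5), -4)) + 2)*144 = ((1 - 1 - 3*7 + 7*(-1)**2) + 2)*144 = ((1 - 1 - 21 + 7*1) + 2)*144 = ((1 - 1 - 21 + 7) + 2)*144 = (-14 + 2)*144 = -12*144 = -1728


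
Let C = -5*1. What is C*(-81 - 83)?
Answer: 820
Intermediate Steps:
C = -5
C*(-81 - 83) = -5*(-81 - 83) = -5*(-164) = 820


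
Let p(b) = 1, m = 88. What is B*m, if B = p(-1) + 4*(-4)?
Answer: -1320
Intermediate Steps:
B = -15 (B = 1 + 4*(-4) = 1 - 16 = -15)
B*m = -15*88 = -1320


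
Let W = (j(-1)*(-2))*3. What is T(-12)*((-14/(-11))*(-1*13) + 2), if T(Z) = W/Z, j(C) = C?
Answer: 80/11 ≈ 7.2727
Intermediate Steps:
W = 6 (W = -1*(-2)*3 = 2*3 = 6)
T(Z) = 6/Z
T(-12)*((-14/(-11))*(-1*13) + 2) = (6/(-12))*((-14/(-11))*(-1*13) + 2) = (6*(-1/12))*(-14*(-1/11)*(-13) + 2) = -((14/11)*(-13) + 2)/2 = -(-182/11 + 2)/2 = -½*(-160/11) = 80/11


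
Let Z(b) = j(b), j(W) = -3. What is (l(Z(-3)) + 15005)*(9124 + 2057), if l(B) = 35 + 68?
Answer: 168922548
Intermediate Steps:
Z(b) = -3
l(B) = 103
(l(Z(-3)) + 15005)*(9124 + 2057) = (103 + 15005)*(9124 + 2057) = 15108*11181 = 168922548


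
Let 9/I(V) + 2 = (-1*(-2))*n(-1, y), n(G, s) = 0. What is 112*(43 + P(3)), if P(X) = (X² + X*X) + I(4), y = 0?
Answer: 6328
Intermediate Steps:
I(V) = -9/2 (I(V) = 9/(-2 - 1*(-2)*0) = 9/(-2 + 2*0) = 9/(-2 + 0) = 9/(-2) = 9*(-½) = -9/2)
P(X) = -9/2 + 2*X² (P(X) = (X² + X*X) - 9/2 = (X² + X²) - 9/2 = 2*X² - 9/2 = -9/2 + 2*X²)
112*(43 + P(3)) = 112*(43 + (-9/2 + 2*3²)) = 112*(43 + (-9/2 + 2*9)) = 112*(43 + (-9/2 + 18)) = 112*(43 + 27/2) = 112*(113/2) = 6328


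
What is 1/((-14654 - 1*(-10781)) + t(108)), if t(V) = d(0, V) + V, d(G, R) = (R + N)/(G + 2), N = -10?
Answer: -1/3716 ≈ -0.00026911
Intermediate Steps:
d(G, R) = (-10 + R)/(2 + G) (d(G, R) = (R - 10)/(G + 2) = (-10 + R)/(2 + G))
t(V) = -5 + 3*V/2 (t(V) = (-10 + V)/(2 + 0) + V = (-10 + V)/2 + V = (-5 + V/2) + V = -5 + 3*V/2)
1/((-14654 - 1*(-10781)) + t(108)) = 1/((-14654 - 1*(-10781)) + (-5 + (3/2)*108)) = 1/((-14654 + 10781) + (-5 + 162)) = 1/(-3873 + 157) = 1/(-3716) = -1/3716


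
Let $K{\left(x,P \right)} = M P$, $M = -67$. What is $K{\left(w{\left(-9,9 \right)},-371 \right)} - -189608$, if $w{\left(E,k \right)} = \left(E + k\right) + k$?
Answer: $214465$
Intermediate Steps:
$w{\left(E,k \right)} = E + 2 k$
$K{\left(x,P \right)} = - 67 P$
$K{\left(w{\left(-9,9 \right)},-371 \right)} - -189608 = \left(-67\right) \left(-371\right) - -189608 = 24857 + 189608 = 214465$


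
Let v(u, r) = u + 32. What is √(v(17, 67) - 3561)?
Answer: 2*I*√878 ≈ 59.262*I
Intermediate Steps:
v(u, r) = 32 + u
√(v(17, 67) - 3561) = √((32 + 17) - 3561) = √(49 - 3561) = √(-3512) = 2*I*√878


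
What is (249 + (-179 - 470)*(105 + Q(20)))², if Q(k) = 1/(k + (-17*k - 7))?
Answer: 492899631003649/106929 ≈ 4.6096e+9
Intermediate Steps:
Q(k) = 1/(-7 - 16*k) (Q(k) = 1/(k + (-7 - 17*k)) = 1/(-7 - 16*k))
(249 + (-179 - 470)*(105 + Q(20)))² = (249 + (-179 - 470)*(105 - 1/(7 + 16*20)))² = (249 - 649*(105 - 1/(7 + 320)))² = (249 - 649*(105 - 1/327))² = (249 - 649*34334/327)² = (249 - 22282766/327)² = (-22201343/327)² = 492899631003649/106929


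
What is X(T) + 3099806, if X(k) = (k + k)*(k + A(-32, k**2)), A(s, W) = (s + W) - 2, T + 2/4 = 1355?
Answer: 19907194991/4 ≈ 4.9768e+9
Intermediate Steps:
T = 2709/2 (T = -1/2 + 1355 = 2709/2 ≈ 1354.5)
A(s, W) = -2 + W + s (A(s, W) = (W + s) - 2 = -2 + W + s)
X(k) = 2*k*(-34 + k + k**2) (X(k) = (k + k)*(k + (-2 + k**2 - 32)) = (2*k)*(k + (-34 + k**2)) = (2*k)*(-34 + k + k**2) = 2*k*(-34 + k + k**2))
X(T) + 3099806 = 2*(2709/2)*(-34 + 2709/2 + (2709/2)**2) + 3099806 = 2*(2709/2)*(-34 + 2709/2 + 7338681/4) + 3099806 = 2*(2709/2)*(7343963/4) + 3099806 = 19894795767/4 + 3099806 = 19907194991/4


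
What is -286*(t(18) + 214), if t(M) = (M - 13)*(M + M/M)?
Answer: -88374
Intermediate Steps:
t(M) = (1 + M)*(-13 + M) (t(M) = (-13 + M)*(M + 1) = (-13 + M)*(1 + M) = (1 + M)*(-13 + M))
-286*(t(18) + 214) = -286*((-13 + 18² - 12*18) + 214) = -286*((-13 + 324 - 216) + 214) = -286*(95 + 214) = -286*309 = -88374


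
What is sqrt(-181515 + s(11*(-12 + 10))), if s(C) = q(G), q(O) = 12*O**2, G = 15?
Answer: I*sqrt(178815) ≈ 422.87*I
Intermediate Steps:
s(C) = 2700 (s(C) = 12*15**2 = 12*225 = 2700)
sqrt(-181515 + s(11*(-12 + 10))) = sqrt(-181515 + 2700) = sqrt(-178815) = I*sqrt(178815)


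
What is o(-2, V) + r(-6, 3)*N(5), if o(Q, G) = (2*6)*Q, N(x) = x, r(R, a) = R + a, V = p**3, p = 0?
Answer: -39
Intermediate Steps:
V = 0 (V = 0**3 = 0)
o(Q, G) = 12*Q
o(-2, V) + r(-6, 3)*N(5) = 12*(-2) + (-6 + 3)*5 = -24 - 3*5 = -24 - 15 = -39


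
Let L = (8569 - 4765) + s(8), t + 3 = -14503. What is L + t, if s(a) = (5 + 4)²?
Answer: -10621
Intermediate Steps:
s(a) = 81 (s(a) = 9² = 81)
t = -14506 (t = -3 - 14503 = -14506)
L = 3885 (L = (8569 - 4765) + 81 = 3804 + 81 = 3885)
L + t = 3885 - 14506 = -10621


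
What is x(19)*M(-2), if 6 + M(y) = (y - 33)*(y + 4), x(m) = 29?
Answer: -2204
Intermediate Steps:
M(y) = -6 + (-33 + y)*(4 + y) (M(y) = -6 + (y - 33)*(y + 4) = -6 + (-33 + y)*(4 + y))
x(19)*M(-2) = 29*(-138 + (-2)² - 29*(-2)) = 29*(-138 + 4 + 58) = 29*(-76) = -2204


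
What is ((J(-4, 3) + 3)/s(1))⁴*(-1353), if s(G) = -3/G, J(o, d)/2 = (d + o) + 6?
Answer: -12881011/27 ≈ -4.7707e+5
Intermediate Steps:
J(o, d) = 12 + 2*d + 2*o (J(o, d) = 2*((d + o) + 6) = 2*(6 + d + o) = 12 + 2*d + 2*o)
((J(-4, 3) + 3)/s(1))⁴*(-1353) = (((12 + 2*3 + 2*(-4)) + 3)/((-3/1)))⁴*(-1353) = (((12 + 6 - 8) + 3)/((-3*1)))⁴*(-1353) = ((10 + 3)/(-3))⁴*(-1353) = (13*(-⅓))⁴*(-1353) = (-13/3)⁴*(-1353) = (28561/81)*(-1353) = -12881011/27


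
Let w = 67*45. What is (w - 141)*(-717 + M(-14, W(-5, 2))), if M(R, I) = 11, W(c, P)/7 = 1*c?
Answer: -2029044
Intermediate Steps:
W(c, P) = 7*c (W(c, P) = 7*(1*c) = 7*c)
w = 3015
(w - 141)*(-717 + M(-14, W(-5, 2))) = (3015 - 141)*(-717 + 11) = 2874*(-706) = -2029044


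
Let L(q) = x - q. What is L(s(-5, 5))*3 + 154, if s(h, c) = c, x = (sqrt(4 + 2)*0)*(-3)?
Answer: 139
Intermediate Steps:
x = 0 (x = (sqrt(6)*0)*(-3) = 0*(-3) = 0)
L(q) = -q (L(q) = 0 - q = -q)
L(s(-5, 5))*3 + 154 = -1*5*3 + 154 = -5*3 + 154 = -15 + 154 = 139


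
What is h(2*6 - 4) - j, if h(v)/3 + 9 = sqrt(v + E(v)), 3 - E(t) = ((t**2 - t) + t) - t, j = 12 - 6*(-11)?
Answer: -105 + 9*I*sqrt(5) ≈ -105.0 + 20.125*I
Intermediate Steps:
j = 78 (j = 12 + 66 = 78)
E(t) = 3 + t - t**2 (E(t) = 3 - (((t**2 - t) + t) - t) = 3 - (t**2 - t) = 3 + (t - t**2) = 3 + t - t**2)
h(v) = -27 + 3*sqrt(3 - v**2 + 2*v) (h(v) = -27 + 3*sqrt(v + (3 + v - v**2)) = -27 + 3*sqrt(3 - v**2 + 2*v))
h(2*6 - 4) - j = (-27 + 3*sqrt(3 - (2*6 - 4)**2 + 2*(2*6 - 4))) - 1*78 = (-27 + 3*sqrt(3 - (12 - 4)**2 + 2*(12 - 4))) - 78 = (-27 + 3*sqrt(3 - 1*8**2 + 2*8)) - 78 = (-27 + 3*sqrt(3 - 1*64 + 16)) - 78 = (-27 + 3*sqrt(3 - 64 + 16)) - 78 = (-27 + 3*sqrt(-45)) - 78 = (-27 + 3*(3*I*sqrt(5))) - 78 = (-27 + 9*I*sqrt(5)) - 78 = -105 + 9*I*sqrt(5)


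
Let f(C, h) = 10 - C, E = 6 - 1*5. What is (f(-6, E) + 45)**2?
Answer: 3721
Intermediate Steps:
E = 1 (E = 6 - 5 = 1)
(f(-6, E) + 45)**2 = ((10 - 1*(-6)) + 45)**2 = ((10 + 6) + 45)**2 = (16 + 45)**2 = 61**2 = 3721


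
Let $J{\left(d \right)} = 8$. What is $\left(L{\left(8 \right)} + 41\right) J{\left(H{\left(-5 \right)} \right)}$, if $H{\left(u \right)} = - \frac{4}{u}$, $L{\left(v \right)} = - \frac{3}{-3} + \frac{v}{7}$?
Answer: $\frac{2416}{7} \approx 345.14$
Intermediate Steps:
$L{\left(v \right)} = 1 + \frac{v}{7}$ ($L{\left(v \right)} = \left(-3\right) \left(- \frac{1}{3}\right) + v \frac{1}{7} = 1 + \frac{v}{7}$)
$\left(L{\left(8 \right)} + 41\right) J{\left(H{\left(-5 \right)} \right)} = \left(\left(1 + \frac{1}{7} \cdot 8\right) + 41\right) 8 = \left(\left(1 + \frac{8}{7}\right) + 41\right) 8 = \left(\frac{15}{7} + 41\right) 8 = \frac{302}{7} \cdot 8 = \frac{2416}{7}$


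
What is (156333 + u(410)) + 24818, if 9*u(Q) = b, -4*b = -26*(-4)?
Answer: 1630333/9 ≈ 1.8115e+5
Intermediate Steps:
b = -26 (b = -(-13)*(-4)/2 = -¼*104 = -26)
u(Q) = -26/9 (u(Q) = (⅑)*(-26) = -26/9)
(156333 + u(410)) + 24818 = (156333 - 26/9) + 24818 = 1406971/9 + 24818 = 1630333/9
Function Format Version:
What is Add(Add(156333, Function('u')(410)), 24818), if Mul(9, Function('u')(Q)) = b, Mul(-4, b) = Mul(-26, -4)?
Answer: Rational(1630333, 9) ≈ 1.8115e+5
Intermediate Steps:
b = -26 (b = Mul(Rational(-1, 4), Mul(-26, -4)) = Mul(Rational(-1, 4), 104) = -26)
Function('u')(Q) = Rational(-26, 9) (Function('u')(Q) = Mul(Rational(1, 9), -26) = Rational(-26, 9))
Add(Add(156333, Function('u')(410)), 24818) = Add(Add(156333, Rational(-26, 9)), 24818) = Add(Rational(1406971, 9), 24818) = Rational(1630333, 9)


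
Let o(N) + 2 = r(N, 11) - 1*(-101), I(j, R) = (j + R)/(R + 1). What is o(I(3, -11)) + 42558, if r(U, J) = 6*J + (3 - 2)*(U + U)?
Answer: 213623/5 ≈ 42725.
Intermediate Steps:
r(U, J) = 2*U + 6*J (r(U, J) = 6*J + 1*(2*U) = 6*J + 2*U = 2*U + 6*J)
I(j, R) = (R + j)/(1 + R)
o(N) = 165 + 2*N (o(N) = -2 + ((2*N + 6*11) - 1*(-101)) = -2 + ((2*N + 66) + 101) = -2 + ((66 + 2*N) + 101) = -2 + (167 + 2*N) = 165 + 2*N)
o(I(3, -11)) + 42558 = (165 + 2*((-11 + 3)/(1 - 11))) + 42558 = (165 + 2*(-8/(-10))) + 42558 = (165 + 2*(-1/10*(-8))) + 42558 = (165 + 2*(4/5)) + 42558 = (165 + 8/5) + 42558 = 833/5 + 42558 = 213623/5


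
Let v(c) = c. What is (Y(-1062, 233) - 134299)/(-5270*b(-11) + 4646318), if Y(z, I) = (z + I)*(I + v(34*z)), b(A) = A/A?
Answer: 822391/128918 ≈ 6.3792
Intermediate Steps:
b(A) = 1
Y(z, I) = (I + z)*(I + 34*z) (Y(z, I) = (z + I)*(I + 34*z) = (I + z)*(I + 34*z))
(Y(-1062, 233) - 134299)/(-5270*b(-11) + 4646318) = ((233² + 34*(-1062)² + 35*233*(-1062)) - 134299)/(-5270*1 + 4646318) = ((54289 + 34*1127844 - 8660610) - 134299)/(-5270 + 4646318) = ((54289 + 38346696 - 8660610) - 134299)/4641048 = (29740375 - 134299)*(1/4641048) = 29606076*(1/4641048) = 822391/128918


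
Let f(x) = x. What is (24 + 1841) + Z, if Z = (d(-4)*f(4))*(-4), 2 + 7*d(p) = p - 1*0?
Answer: 13151/7 ≈ 1878.7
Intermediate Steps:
d(p) = -2/7 + p/7 (d(p) = -2/7 + (p - 1*0)/7 = -2/7 + (p + 0)/7 = -2/7 + p/7)
Z = 96/7 (Z = ((-2/7 + (⅐)*(-4))*4)*(-4) = ((-2/7 - 4/7)*4)*(-4) = -6/7*4*(-4) = -24/7*(-4) = 96/7 ≈ 13.714)
(24 + 1841) + Z = (24 + 1841) + 96/7 = 1865 + 96/7 = 13151/7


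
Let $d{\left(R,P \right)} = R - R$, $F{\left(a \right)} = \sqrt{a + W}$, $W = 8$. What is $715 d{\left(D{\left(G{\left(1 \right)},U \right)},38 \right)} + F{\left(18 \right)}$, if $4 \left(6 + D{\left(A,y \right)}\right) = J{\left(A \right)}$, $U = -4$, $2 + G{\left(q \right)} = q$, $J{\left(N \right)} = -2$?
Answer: $\sqrt{26} \approx 5.099$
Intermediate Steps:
$G{\left(q \right)} = -2 + q$
$D{\left(A,y \right)} = - \frac{13}{2}$ ($D{\left(A,y \right)} = -6 + \frac{1}{4} \left(-2\right) = -6 - \frac{1}{2} = - \frac{13}{2}$)
$F{\left(a \right)} = \sqrt{8 + a}$ ($F{\left(a \right)} = \sqrt{a + 8} = \sqrt{8 + a}$)
$d{\left(R,P \right)} = 0$
$715 d{\left(D{\left(G{\left(1 \right)},U \right)},38 \right)} + F{\left(18 \right)} = 715 \cdot 0 + \sqrt{8 + 18} = 0 + \sqrt{26} = \sqrt{26}$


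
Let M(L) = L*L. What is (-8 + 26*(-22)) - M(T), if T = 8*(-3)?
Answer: -1156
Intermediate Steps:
T = -24
M(L) = L**2
(-8 + 26*(-22)) - M(T) = (-8 + 26*(-22)) - 1*(-24)**2 = (-8 - 572) - 1*576 = -580 - 576 = -1156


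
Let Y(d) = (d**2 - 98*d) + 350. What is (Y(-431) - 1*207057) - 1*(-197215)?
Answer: 218507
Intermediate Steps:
Y(d) = 350 + d**2 - 98*d
(Y(-431) - 1*207057) - 1*(-197215) = ((350 + (-431)**2 - 98*(-431)) - 1*207057) - 1*(-197215) = ((350 + 185761 + 42238) - 207057) + 197215 = (228349 - 207057) + 197215 = 21292 + 197215 = 218507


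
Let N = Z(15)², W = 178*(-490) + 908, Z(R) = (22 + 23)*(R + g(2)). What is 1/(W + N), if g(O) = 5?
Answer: 1/723688 ≈ 1.3818e-6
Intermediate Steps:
Z(R) = 225 + 45*R (Z(R) = (22 + 23)*(R + 5) = 45*(5 + R) = 225 + 45*R)
W = -86312 (W = -87220 + 908 = -86312)
N = 810000 (N = (225 + 45*15)² = (225 + 675)² = 900² = 810000)
1/(W + N) = 1/(-86312 + 810000) = 1/723688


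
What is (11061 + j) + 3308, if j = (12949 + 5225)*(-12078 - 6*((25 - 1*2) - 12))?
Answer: -220690687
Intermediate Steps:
j = -220705056 (j = 18174*(-12078 - 6*((25 - 2) - 12)) = 18174*(-12078 - 6*(23 - 12)) = 18174*(-12078 - 6*11) = 18174*(-12078 - 66) = 18174*(-12144) = -220705056)
(11061 + j) + 3308 = (11061 - 220705056) + 3308 = -220693995 + 3308 = -220690687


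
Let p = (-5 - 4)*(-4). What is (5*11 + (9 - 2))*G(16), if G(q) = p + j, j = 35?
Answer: 4402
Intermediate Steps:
p = 36 (p = -9*(-4) = 36)
G(q) = 71 (G(q) = 36 + 35 = 71)
(5*11 + (9 - 2))*G(16) = (5*11 + (9 - 2))*71 = (55 + 7)*71 = 62*71 = 4402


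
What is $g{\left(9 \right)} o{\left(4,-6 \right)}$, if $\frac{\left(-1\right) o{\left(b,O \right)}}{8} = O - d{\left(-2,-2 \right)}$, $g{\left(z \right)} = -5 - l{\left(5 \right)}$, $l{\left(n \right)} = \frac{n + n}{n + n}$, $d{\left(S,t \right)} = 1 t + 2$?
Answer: $-288$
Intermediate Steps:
$d{\left(S,t \right)} = 2 + t$ ($d{\left(S,t \right)} = t + 2 = 2 + t$)
$l{\left(n \right)} = 1$ ($l{\left(n \right)} = \frac{2 n}{2 n} = 2 n \frac{1}{2 n} = 1$)
$g{\left(z \right)} = -6$ ($g{\left(z \right)} = -5 - 1 = -6$)
$o{\left(b,O \right)} = - 8 O$ ($o{\left(b,O \right)} = - 8 \left(O - \left(2 - 2\right)\right) = - 8 \left(O - 0\right) = - 8 \left(O + 0\right) = - 8 O$)
$g{\left(9 \right)} o{\left(4,-6 \right)} = - 6 \left(\left(-8\right) \left(-6\right)\right) = \left(-6\right) 48 = -288$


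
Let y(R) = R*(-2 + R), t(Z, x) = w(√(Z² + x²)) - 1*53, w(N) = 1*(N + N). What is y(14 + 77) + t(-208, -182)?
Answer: 8046 + 52*√113 ≈ 8598.8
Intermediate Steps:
w(N) = 2*N (w(N) = 1*(2*N) = 2*N)
t(Z, x) = -53 + 2*√(Z² + x²) (t(Z, x) = 2*√(Z² + x²) - 1*53 = 2*√(Z² + x²) - 53 = -53 + 2*√(Z² + x²))
y(14 + 77) + t(-208, -182) = (14 + 77)*(-2 + (14 + 77)) + (-53 + 2*√((-208)² + (-182)²)) = 91*(-2 + 91) + (-53 + 2*√(43264 + 33124)) = 91*89 + (-53 + 2*√76388) = 8099 + (-53 + 2*(26*√113)) = 8099 + (-53 + 52*√113) = 8046 + 52*√113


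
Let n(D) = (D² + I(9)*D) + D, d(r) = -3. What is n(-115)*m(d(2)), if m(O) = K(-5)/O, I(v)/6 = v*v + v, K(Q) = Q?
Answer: -81650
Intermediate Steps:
I(v) = 6*v + 6*v² (I(v) = 6*(v*v + v) = 6*(v² + v) = 6*(v + v²) = 6*v + 6*v²)
n(D) = D² + 541*D (n(D) = (D² + (6*9*(1 + 9))*D) + D = (D² + (6*9*10)*D) + D = (D² + 540*D) + D = D² + 541*D)
m(O) = -5/O
n(-115)*m(d(2)) = (-115*(541 - 115))*(-5/(-3)) = (-115*426)*(-5*(-⅓)) = -48990*5/3 = -81650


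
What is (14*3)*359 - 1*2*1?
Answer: 15076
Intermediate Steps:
(14*3)*359 - 1*2*1 = 42*359 - 2*1 = 15078 - 2 = 15076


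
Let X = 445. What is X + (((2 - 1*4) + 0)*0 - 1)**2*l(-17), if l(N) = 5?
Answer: 450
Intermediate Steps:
X + (((2 - 1*4) + 0)*0 - 1)**2*l(-17) = 445 + (((2 - 1*4) + 0)*0 - 1)**2*5 = 445 + (((2 - 4) + 0)*0 - 1)**2*5 = 445 + ((-2 + 0)*0 - 1)**2*5 = 445 + (-2*0 - 1)**2*5 = 445 + (0 - 1)**2*5 = 445 + (-1)**2*5 = 445 + 1*5 = 445 + 5 = 450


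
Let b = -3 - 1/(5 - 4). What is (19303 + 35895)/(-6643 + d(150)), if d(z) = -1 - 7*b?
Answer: -27599/3308 ≈ -8.3431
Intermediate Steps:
b = -4 (b = -3 - 1/1 = -3 - 1*1 = -3 - 1 = -4)
d(z) = 27 (d(z) = -1 - 7*(-4) = -1 + 28 = 27)
(19303 + 35895)/(-6643 + d(150)) = (19303 + 35895)/(-6643 + 27) = 55198/(-6616) = 55198*(-1/6616) = -27599/3308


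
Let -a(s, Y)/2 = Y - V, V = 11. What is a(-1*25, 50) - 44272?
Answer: -44350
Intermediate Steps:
a(s, Y) = 22 - 2*Y (a(s, Y) = -2*(Y - 1*11) = -2*(Y - 11) = -2*(-11 + Y) = 22 - 2*Y)
a(-1*25, 50) - 44272 = (22 - 2*50) - 44272 = (22 - 100) - 44272 = -78 - 44272 = -44350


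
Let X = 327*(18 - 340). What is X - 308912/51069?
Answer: -5377568198/51069 ≈ -1.0530e+5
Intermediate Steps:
X = -105294 (X = 327*(-322) = -105294)
X - 308912/51069 = -105294 - 308912/51069 = -5377568198/51069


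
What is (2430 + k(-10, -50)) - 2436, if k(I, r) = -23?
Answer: -29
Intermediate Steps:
(2430 + k(-10, -50)) - 2436 = (2430 - 23) - 2436 = 2407 - 2436 = -29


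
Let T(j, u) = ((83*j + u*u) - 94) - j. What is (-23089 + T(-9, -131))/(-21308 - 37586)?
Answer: 3380/29447 ≈ 0.11478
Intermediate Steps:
T(j, u) = -94 + u² + 82*j (T(j, u) = ((83*j + u²) - 94) - j = ((u² + 83*j) - 94) - j = (-94 + u² + 83*j) - j = -94 + u² + 82*j)
(-23089 + T(-9, -131))/(-21308 - 37586) = (-23089 + (-94 + (-131)² + 82*(-9)))/(-21308 - 37586) = (-23089 + (-94 + 17161 - 738))/(-58894) = (-23089 + 16329)*(-1/58894) = -6760*(-1/58894) = 3380/29447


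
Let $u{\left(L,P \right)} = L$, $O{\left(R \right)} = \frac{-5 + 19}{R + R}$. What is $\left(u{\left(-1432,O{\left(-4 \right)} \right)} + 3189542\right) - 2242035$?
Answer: $946075$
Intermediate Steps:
$O{\left(R \right)} = \frac{7}{R}$ ($O{\left(R \right)} = \frac{14}{2 R} = 14 \frac{1}{2 R} = \frac{7}{R}$)
$\left(u{\left(-1432,O{\left(-4 \right)} \right)} + 3189542\right) - 2242035 = \left(-1432 + 3189542\right) - 2242035 = 3188110 - 2242035 = 946075$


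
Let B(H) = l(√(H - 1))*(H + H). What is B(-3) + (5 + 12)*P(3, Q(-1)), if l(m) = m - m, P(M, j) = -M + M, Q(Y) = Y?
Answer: 0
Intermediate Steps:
P(M, j) = 0
l(m) = 0
B(H) = 0 (B(H) = 0*(H + H) = 0*(2*H) = 0)
B(-3) + (5 + 12)*P(3, Q(-1)) = 0 + (5 + 12)*0 = 0 + 17*0 = 0 + 0 = 0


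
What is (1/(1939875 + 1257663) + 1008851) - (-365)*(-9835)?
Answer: -8252602565111/3197538 ≈ -2.5809e+6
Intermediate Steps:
(1/(1939875 + 1257663) + 1008851) - (-365)*(-9835) = (1/3197538 + 1008851) - 1*3589775 = (1/3197538 + 1008851) - 3589775 = 3225839408839/3197538 - 3589775 = -8252602565111/3197538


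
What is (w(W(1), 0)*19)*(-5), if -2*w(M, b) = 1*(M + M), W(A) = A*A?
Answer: 95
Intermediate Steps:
W(A) = A²
w(M, b) = -M (w(M, b) = -(M + M)/2 = -2*M/2 = -M)
(w(W(1), 0)*19)*(-5) = (-1*1²*19)*(-5) = (-1*1*19)*(-5) = -1*19*(-5) = -19*(-5) = 95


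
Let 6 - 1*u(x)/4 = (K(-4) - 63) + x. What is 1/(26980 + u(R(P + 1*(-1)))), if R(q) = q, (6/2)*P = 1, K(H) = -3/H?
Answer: 3/81767 ≈ 3.6690e-5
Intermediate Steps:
P = 1/3 (P = (1/3)*1 = 1/3 ≈ 0.33333)
u(x) = 273 - 4*x (u(x) = 24 - 4*((-3/(-4) - 63) + x) = 24 - 4*((-3*(-1/4) - 63) + x) = 24 - 4*((3/4 - 63) + x) = 24 - 4*(-249/4 + x) = 24 + (249 - 4*x) = 273 - 4*x)
1/(26980 + u(R(P + 1*(-1)))) = 1/(26980 + (273 - 4*(1/3 + 1*(-1)))) = 1/(26980 + (273 - 4*(1/3 - 1))) = 1/(26980 + (273 - 4*(-2/3))) = 1/(26980 + (273 + 8/3)) = 1/(26980 + 827/3) = 1/(81767/3) = 3/81767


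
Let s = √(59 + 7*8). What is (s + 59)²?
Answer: (59 + √115)² ≈ 4861.4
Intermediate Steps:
s = √115 (s = √(59 + 56) = √115 ≈ 10.724)
(s + 59)² = (√115 + 59)² = (59 + √115)²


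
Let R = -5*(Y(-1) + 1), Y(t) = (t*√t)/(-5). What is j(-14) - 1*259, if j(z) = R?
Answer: -264 - I ≈ -264.0 - 1.0*I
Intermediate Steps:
Y(t) = -t^(3/2)/5
R = -5 - I (R = -5*(-(-1)*I/5 + 1) = -5*(I/5 + 1) = -5*(1 + I/5) = -5 - I ≈ -5.0 - 1.0*I)
j(z) = -5 - I
j(-14) - 1*259 = (-5 - I) - 1*259 = (-5 - I) - 259 = -264 - I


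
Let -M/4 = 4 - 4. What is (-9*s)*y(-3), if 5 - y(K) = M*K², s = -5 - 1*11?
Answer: 720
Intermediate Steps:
M = 0 (M = -4*(4 - 4) = -4*0 = 0)
s = -16 (s = -5 - 11 = -16)
y(K) = 5 (y(K) = 5 - 0*K² = 5 - 1*0 = 5 + 0 = 5)
(-9*s)*y(-3) = -9*(-16)*5 = 144*5 = 720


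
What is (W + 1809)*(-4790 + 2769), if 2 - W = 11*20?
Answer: -3215411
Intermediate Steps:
W = -218 (W = 2 - 11*20 = 2 - 1*220 = 2 - 220 = -218)
(W + 1809)*(-4790 + 2769) = (-218 + 1809)*(-4790 + 2769) = 1591*(-2021) = -3215411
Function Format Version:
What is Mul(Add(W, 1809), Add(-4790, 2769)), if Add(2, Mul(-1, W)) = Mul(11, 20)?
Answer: -3215411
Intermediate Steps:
W = -218 (W = Add(2, Mul(-1, Mul(11, 20))) = Add(2, Mul(-1, 220)) = Add(2, -220) = -218)
Mul(Add(W, 1809), Add(-4790, 2769)) = Mul(Add(-218, 1809), Add(-4790, 2769)) = Mul(1591, -2021) = -3215411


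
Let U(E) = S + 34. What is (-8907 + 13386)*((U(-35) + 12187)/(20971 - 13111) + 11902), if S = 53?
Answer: 69844028521/1310 ≈ 5.3316e+7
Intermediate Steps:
U(E) = 87 (U(E) = 53 + 34 = 87)
(-8907 + 13386)*((U(-35) + 12187)/(20971 - 13111) + 11902) = (-8907 + 13386)*((87 + 12187)/(20971 - 13111) + 11902) = 4479*(12274/7860 + 11902) = 4479*(12274*(1/7860) + 11902) = 4479*(6137/3930 + 11902) = 4479*(46780997/3930) = 69844028521/1310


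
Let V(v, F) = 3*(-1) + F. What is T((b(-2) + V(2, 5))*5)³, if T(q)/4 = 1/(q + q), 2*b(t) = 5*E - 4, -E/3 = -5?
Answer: 64/52734375 ≈ 1.2136e-6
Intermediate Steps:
E = 15 (E = -3*(-5) = 15)
V(v, F) = -3 + F
b(t) = 71/2 (b(t) = (5*15 - 4)/2 = (75 - 4)/2 = (½)*71 = 71/2)
T(q) = 2/q (T(q) = 4/(q + q) = 4/((2*q)) = 4*(1/(2*q)) = 2/q)
T((b(-2) + V(2, 5))*5)³ = (2/(((71/2 + (-3 + 5))*5)))³ = (2/(((71/2 + 2)*5)))³ = (2/(((75/2)*5)))³ = (2/(375/2))³ = (2*(2/375))³ = (4/375)³ = 64/52734375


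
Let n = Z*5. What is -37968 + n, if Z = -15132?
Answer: -113628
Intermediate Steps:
n = -75660 (n = -15132*5 = -75660)
-37968 + n = -37968 - 75660 = -113628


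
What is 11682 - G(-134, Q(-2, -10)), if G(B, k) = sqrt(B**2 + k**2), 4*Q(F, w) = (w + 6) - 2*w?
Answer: 11682 - 2*sqrt(4493) ≈ 11548.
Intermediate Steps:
Q(F, w) = 3/2 - w/4 (Q(F, w) = ((w + 6) - 2*w)/4 = ((6 + w) - 2*w)/4 = (6 - w)/4 = 3/2 - w/4)
11682 - G(-134, Q(-2, -10)) = 11682 - sqrt((-134)**2 + (3/2 - 1/4*(-10))**2) = 11682 - sqrt(17956 + (3/2 + 5/2)**2) = 11682 - sqrt(17956 + 4**2) = 11682 - sqrt(17956 + 16) = 11682 - sqrt(17972) = 11682 - 2*sqrt(4493)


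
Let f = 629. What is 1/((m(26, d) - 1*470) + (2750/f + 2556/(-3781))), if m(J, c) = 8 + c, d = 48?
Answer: -2378249/975805060 ≈ -0.0024372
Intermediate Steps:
1/((m(26, d) - 1*470) + (2750/f + 2556/(-3781))) = 1/(((8 + 48) - 1*470) + (2750/629 + 2556/(-3781))) = 1/((56 - 470) + (2750*(1/629) + 2556*(-1/3781))) = 1/(-414 + (2750/629 - 2556/3781)) = 1/(-414 + 8790026/2378249) = 1/(-975805060/2378249) = -2378249/975805060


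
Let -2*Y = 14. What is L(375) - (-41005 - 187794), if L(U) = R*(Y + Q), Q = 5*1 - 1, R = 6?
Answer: 228781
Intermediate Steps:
Y = -7 (Y = -1/2*14 = -7)
Q = 4 (Q = 5 - 1 = 4)
L(U) = -18 (L(U) = 6*(-7 + 4) = 6*(-3) = -18)
L(375) - (-41005 - 187794) = -18 - (-41005 - 187794) = -18 - 1*(-228799) = -18 + 228799 = 228781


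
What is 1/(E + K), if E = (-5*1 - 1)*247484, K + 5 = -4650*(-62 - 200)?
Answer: -1/266609 ≈ -3.7508e-6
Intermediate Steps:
K = 1218295 (K = -5 - 4650*(-62 - 200) = -5 - 4650*(-262) = -5 + 1218300 = 1218295)
E = -1484904 (E = (-5 - 1)*247484 = -6*247484 = -1484904)
1/(E + K) = 1/(-1484904 + 1218295) = 1/(-266609) = -1/266609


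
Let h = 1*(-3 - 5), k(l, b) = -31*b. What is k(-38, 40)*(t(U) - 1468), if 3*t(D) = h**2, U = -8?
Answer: 5381600/3 ≈ 1.7939e+6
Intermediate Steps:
h = -8 (h = 1*(-8) = -8)
t(D) = 64/3 (t(D) = (1/3)*(-8)**2 = (1/3)*64 = 64/3)
k(-38, 40)*(t(U) - 1468) = (-31*40)*(64/3 - 1468) = -1240*(-4340/3) = 5381600/3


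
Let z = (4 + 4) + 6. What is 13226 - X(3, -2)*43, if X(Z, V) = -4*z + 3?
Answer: 15505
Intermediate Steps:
z = 14 (z = 8 + 6 = 14)
X(Z, V) = -53 (X(Z, V) = -4*14 + 3 = -56 + 3 = -53)
13226 - X(3, -2)*43 = 13226 - (-53)*43 = 13226 - 1*(-2279) = 13226 + 2279 = 15505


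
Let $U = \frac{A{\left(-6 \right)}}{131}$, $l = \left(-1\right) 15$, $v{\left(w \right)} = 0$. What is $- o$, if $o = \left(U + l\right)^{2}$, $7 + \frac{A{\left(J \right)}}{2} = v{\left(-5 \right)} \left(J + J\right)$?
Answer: $- \frac{3916441}{17161} \approx -228.22$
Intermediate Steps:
$l = -15$
$A{\left(J \right)} = -14$ ($A{\left(J \right)} = -14 + 2 \cdot 0 \left(J + J\right) = -14 + 2 \cdot 0 \cdot 2 J = -14 + 2 \cdot 0 = -14 + 0 = -14$)
$U = - \frac{14}{131} \approx -0.10687$
$o = \frac{3916441}{17161}$ ($o = \left(- \frac{14}{131} - 15\right)^{2} = \left(- \frac{1979}{131}\right)^{2} = \frac{3916441}{17161} \approx 228.22$)
$- o = \left(-1\right) \frac{3916441}{17161} = - \frac{3916441}{17161}$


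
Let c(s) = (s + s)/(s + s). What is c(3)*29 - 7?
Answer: 22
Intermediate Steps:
c(s) = 1 (c(s) = (2*s)/((2*s)) = (2*s)*(1/(2*s)) = 1)
c(3)*29 - 7 = 1*29 - 7 = 29 - 7 = 22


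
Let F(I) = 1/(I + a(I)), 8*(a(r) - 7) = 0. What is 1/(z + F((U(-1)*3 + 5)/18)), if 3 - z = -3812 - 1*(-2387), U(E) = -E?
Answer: 67/95685 ≈ 0.00070021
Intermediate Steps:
a(r) = 7 (a(r) = 7 + (⅛)*0 = 7 + 0 = 7)
z = 1428 (z = 3 - (-3812 - 1*(-2387)) = 3 - (-3812 + 2387) = 3 - 1*(-1425) = 3 + 1425 = 1428)
F(I) = 1/(7 + I) (F(I) = 1/(I + 7) = 1/(7 + I))
1/(z + F((U(-1)*3 + 5)/18)) = 1/(1428 + 1/(7 + (-1*(-1)*3 + 5)/18)) = 1/(1428 + 1/(7 + (1*3 + 5)*(1/18))) = 1/(1428 + 1/(7 + (3 + 5)*(1/18))) = 1/(1428 + 1/(7 + 8*(1/18))) = 1/(1428 + 1/(7 + 4/9)) = 1/(1428 + 1/(67/9)) = 1/(1428 + 9/67) = 1/(95685/67) = 67/95685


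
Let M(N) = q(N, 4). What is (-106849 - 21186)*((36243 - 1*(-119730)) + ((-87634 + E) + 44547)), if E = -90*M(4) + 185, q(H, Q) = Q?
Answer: -14430952885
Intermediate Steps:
M(N) = 4
E = -175 (E = -90*4 + 185 = -360 + 185 = -175)
(-106849 - 21186)*((36243 - 1*(-119730)) + ((-87634 + E) + 44547)) = (-106849 - 21186)*((36243 - 1*(-119730)) + ((-87634 - 175) + 44547)) = -128035*((36243 + 119730) + (-87809 + 44547)) = -128035*(155973 - 43262) = -128035*112711 = -14430952885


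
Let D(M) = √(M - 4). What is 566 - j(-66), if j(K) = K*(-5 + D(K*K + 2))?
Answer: 236 + 66*√4354 ≈ 4591.0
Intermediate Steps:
D(M) = √(-4 + M)
j(K) = K*(-5 + √(-2 + K²)) (j(K) = K*(-5 + √(-4 + (K*K + 2))) = K*(-5 + √(-4 + (K² + 2))) = K*(-5 + √(-4 + (2 + K²))) = K*(-5 + √(-2 + K²)))
566 - j(-66) = 566 - (-66)*(-5 + √(-2 + (-66)²)) = 566 - (-66)*(-5 + √(-2 + 4356)) = 566 - (-66)*(-5 + √4354) = 566 - (330 - 66*√4354) = 566 + (-330 + 66*√4354) = 236 + 66*√4354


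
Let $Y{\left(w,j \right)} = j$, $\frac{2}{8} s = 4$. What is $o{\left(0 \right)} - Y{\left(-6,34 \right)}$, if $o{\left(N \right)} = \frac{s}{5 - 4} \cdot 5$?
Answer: $46$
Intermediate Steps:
$s = 16$ ($s = 4 \cdot 4 = 16$)
$o{\left(N \right)} = 80$ ($o{\left(N \right)} = \frac{16}{5 - 4} \cdot 5 = \frac{16}{1} \cdot 5 = 16 \cdot 1 \cdot 5 = 16 \cdot 5 = 80$)
$o{\left(0 \right)} - Y{\left(-6,34 \right)} = 80 - 34 = 46$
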